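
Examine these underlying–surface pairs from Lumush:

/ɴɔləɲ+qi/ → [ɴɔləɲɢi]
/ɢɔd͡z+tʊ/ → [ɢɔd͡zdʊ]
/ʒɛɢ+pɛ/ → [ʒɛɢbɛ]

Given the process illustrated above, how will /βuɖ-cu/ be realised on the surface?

The data show progressive voicing assimilation: /q/ → [ɢ] after /ɲ/; /t/ → [d] after /d͡z/; /p/ → [b] after /ɢ/. In each pair only voicing changes, matching the preceding consonant, while place and manner stay constant.
The rule targets /c/ (voiceless palatal stop), which sits after the trigger /ɖ/ (voiced).
A voiced palatal stop is [ɟ], so the surface segment is [ɟ].

[βuɖɟu]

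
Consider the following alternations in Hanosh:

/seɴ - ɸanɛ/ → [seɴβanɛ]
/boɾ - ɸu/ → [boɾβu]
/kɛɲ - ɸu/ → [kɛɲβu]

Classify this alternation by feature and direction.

The segment that alternates is /ɸ/, which surfaces as [β] when adjacent to /ɴ/.
/ɸ/ is voiceless while /ɴ/ is voiced; the output [β] is voiced, matching the trigger — so the feature that spreads is voicing.
Place and manner are unchanged, so the assimilation is partial, not total.
The same holds elsewhere in the data: /ɸ/ → [β] after /ɾ/ (voiceless → voiced, matching voiced); /ɸ/ → [β] after /ɲ/ (voiceless → voiced, matching voiced) — only voicing changes, and always toward the preceding segment.
Since the segment that changes follows the conditioning segment, the assimilation is progressive.

progressive voicing assimilation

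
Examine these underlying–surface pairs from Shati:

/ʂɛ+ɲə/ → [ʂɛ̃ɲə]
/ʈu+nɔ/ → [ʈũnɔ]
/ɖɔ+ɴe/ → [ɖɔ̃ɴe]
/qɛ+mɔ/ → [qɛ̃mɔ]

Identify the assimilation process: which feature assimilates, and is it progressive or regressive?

The vowel /ɛ/ surfaces as nasalised [ɛ̃] next to the following nasal /ɲ/ — it has acquired the [+nasal] feature of its neighbour.
The other forms show the same pattern: /u/ → [ũ] before /n/; /ɔ/ → [ɔ̃] before /ɴ/; /ɛ/ → [ɛ̃] before /m/ — each time a vowel is nasalised next to a following nasal.
Because the conditioning nasal is to the right of the vowel that changes, the process is regressive (anticipatory).

regressive nasality assimilation (vowel nasalisation)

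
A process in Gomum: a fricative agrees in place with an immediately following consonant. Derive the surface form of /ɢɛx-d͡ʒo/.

[ɢɛʃd͡ʒo]

The rule targets /x/ (voiceless velar fricative), which sits before the trigger /d͡ʒ/ (postalveolar).
The voiceless postalveolar fricative is [ʃ], so /x/ → [ʃ].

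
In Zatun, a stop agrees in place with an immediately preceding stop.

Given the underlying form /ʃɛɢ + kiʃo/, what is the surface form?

/k/ is a voiceless velar stop. The preceding trigger /ɢ/ is uvular, so /k/ must become uvular as well.
The voiceless uvular stop is [q], so /k/ → [q].

[ʃɛɢqiʃo]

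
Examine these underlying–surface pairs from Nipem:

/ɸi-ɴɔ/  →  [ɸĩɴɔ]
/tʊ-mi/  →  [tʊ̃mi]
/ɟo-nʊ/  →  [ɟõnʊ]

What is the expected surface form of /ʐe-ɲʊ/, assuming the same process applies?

[ʐẽɲʊ]

The data show regressive nasality assimilation (vowel nasalisation): /i/ → [ĩ] before /ɴ/; /ʊ/ → [ʊ̃] before /m/; /o/ → [õ] before /n/ — a vowel is nasalised by an immediately following nasal consonant.
/e/ sits next to the nasal /ɲ/ and is therefore nasalised to [ẽ].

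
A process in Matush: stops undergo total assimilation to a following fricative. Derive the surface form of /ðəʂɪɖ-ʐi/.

[ðəʂɪʐʐi]

/ɖ/ is the segment targeted by the rule; it sits immediately before /ʐ/, so it assimilates completely and surfaces as [ʐ].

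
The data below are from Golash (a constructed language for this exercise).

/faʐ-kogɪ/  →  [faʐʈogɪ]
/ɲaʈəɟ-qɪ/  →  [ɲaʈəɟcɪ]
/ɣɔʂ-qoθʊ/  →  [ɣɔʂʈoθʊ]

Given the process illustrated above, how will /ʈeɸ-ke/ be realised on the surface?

The data show progressive place assimilation: /k/ → [ʈ] after /ʐ/; /q/ → [c] after /ɟ/; /q/ → [ʈ] after /ʂ/. In each pair only place changes, matching the preceding consonant, while manner and voice stay constant.
The rule targets /k/ (voiceless velar stop), which sits after the trigger /ɸ/ (bilabial).
A voiceless bilabial stop is [p], so the surface segment is [p].

[ʈeɸpe]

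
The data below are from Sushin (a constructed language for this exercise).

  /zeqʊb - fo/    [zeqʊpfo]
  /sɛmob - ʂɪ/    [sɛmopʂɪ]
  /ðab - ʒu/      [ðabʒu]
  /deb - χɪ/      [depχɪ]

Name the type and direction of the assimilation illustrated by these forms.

Comparing underlying and surface forms, /b/ → [p] is the alternation; the neighbouring /f/ is constant.
/b/ is voiced while /f/ is voiceless; the output [p] is voiceless, matching the trigger — so the feature that spreads is voicing.
Place and manner are unchanged, so the assimilation is partial, not total.
The other alternating forms pattern the same way: /b/ → [p] before /ʂ/ (voiced → voiceless, matching voiceless); /b/ → [p] before /χ/ (voiced → voiceless, matching voiceless) — only voicing changes, and always toward the following segment.
No alternation appears in [ðabʒu]: there the adjacent consonants already agree in voicing (/b/ and /ʒ/ are both voiced), so this form is consistent with the same rule.
Since the segment that changes precedes the conditioning segment, the assimilation is regressive.

regressive voicing assimilation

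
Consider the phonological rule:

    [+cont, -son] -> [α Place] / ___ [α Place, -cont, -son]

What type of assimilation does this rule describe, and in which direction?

regressive place assimilation

The rule copies the place features (abbreviated [Place]) from the environment onto the target, so the assimilating feature is place.
The conditioning segment sits to the right of the focus bar, meaning the trigger follows the segment that changes — regressive assimilation.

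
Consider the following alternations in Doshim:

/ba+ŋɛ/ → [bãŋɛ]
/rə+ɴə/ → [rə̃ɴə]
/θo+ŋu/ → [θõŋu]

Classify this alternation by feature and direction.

The vowel /a/ surfaces as nasalised [ã] next to the following nasal /ŋ/ — it has acquired the [+nasal] feature of its neighbour.
Likewise in the remaining data: /ə/ → [ə̃] before /ɴ/; /o/ → [õ] before /ŋ/ — each time a vowel is nasalised next to a following nasal.
Because the conditioning nasal is to the right of the vowel that changes, the process is regressive (anticipatory).

regressive nasality assimilation (vowel nasalisation)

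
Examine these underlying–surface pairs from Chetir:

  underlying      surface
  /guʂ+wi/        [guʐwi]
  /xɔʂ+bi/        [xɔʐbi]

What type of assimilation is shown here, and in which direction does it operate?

Comparing underlying and surface forms, /ʂ/ → [ʐ] is the alternation; the neighbouring /w/ is constant.
/ʂ/ is voiceless while /w/ is voiced; the output [ʐ] is voiced, matching the trigger — so the feature that spreads is voicing.
Place and manner are unchanged, so the assimilation is partial, not total.
The other alternating form patterns the same way: /ʂ/ → [ʐ] before /b/ (voiceless → voiced, matching voiced) — only voicing changes, and always toward the following segment.
The trigger is the following segment, so the direction is regressive (anticipatory).

regressive voicing assimilation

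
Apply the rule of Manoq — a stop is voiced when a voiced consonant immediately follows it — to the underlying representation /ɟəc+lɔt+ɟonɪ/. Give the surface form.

[ɟəɟlɔdɟonɪ]

/c/ is a voiceless palatal stop. The following trigger /l/ is voiced, so /c/ must become voiced as well.
Changing only its voicing to voiced gives [ɟ] — the voiced palatal stop.
The same rule applies at the second boundary: /t/ → [d] next to /ɟ/.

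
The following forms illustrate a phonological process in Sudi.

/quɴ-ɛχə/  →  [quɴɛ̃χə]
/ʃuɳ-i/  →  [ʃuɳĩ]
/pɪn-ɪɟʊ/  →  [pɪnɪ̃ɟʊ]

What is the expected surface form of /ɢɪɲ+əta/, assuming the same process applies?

The data show progressive nasality assimilation (vowel nasalisation): /ɛ/ → [ɛ̃] after /ɴ/; /i/ → [ĩ] after /ɳ/; /ɪ/ → [ɪ̃] after /n/ — a vowel is nasalised by an immediately preceding nasal consonant.
/ə/ sits next to the nasal /ɲ/ and is therefore nasalised to [ə̃].

[ɢɪɲə̃ta]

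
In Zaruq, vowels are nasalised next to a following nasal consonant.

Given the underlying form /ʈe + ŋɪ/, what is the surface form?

[ʈẽŋɪ]

The vowel /e/ is adjacent to the following nasal /ŋ/, so it acquires [+nasal] and surfaces as [ẽ].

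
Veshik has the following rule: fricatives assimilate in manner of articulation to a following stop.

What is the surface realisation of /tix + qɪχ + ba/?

[tikqɪqba]

The rule targets /x/ (voiceless velar fricative), which sits before the trigger /q/ (stop).
The voiceless velar stop is [k], so /x/ → [k].
At the second juncture, /χ/ likewise becomes [q] adjacent to /b/.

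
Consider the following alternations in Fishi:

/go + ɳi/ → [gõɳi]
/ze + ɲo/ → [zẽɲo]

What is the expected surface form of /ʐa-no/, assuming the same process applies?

[ʐãno]

The data show regressive nasality assimilation (vowel nasalisation): /o/ → [õ] before /ɳ/; /e/ → [ẽ] before /ɲ/ — a vowel is nasalised by an immediately following nasal consonant.
/a/ sits next to the nasal /n/ and is therefore nasalised to [ã].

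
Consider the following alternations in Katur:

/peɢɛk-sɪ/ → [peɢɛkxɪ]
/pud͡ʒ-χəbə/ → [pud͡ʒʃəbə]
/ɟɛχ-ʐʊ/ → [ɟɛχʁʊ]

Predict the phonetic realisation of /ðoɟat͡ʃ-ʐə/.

The data show progressive place assimilation: /s/ → [x] after /k/; /χ/ → [ʃ] after /d͡ʒ/; /ʐ/ → [ʁ] after /χ/. In each pair only place changes, matching the preceding consonant, while manner and voice stay constant.
/ʐ/ is a voiced retroflex fricative. The preceding trigger /t͡ʃ/ is postalveolar, so /ʐ/ must become postalveolar as well.
The voiced postalveolar fricative is [ʒ], so /ʐ/ → [ʒ].

[ðoɟat͡ʃʒə]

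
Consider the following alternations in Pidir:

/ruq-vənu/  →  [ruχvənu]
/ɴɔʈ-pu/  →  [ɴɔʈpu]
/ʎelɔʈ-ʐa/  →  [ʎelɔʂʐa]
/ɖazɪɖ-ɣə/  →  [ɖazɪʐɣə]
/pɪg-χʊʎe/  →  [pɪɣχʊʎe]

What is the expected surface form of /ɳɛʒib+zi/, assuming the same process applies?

The data show regressive manner assimilation: /q/ → [χ] before /v/; /ʈ/ → [ʂ] before /ʐ/; /ɖ/ → [ʐ] before /ɣ/; /g/ → [ɣ] before /χ/. In each pair only manner changes, matching the following consonant, while place and voice stay constant.
Nothing changes in [ɴɔʈpu]: there the adjacent consonants already agree in manner (/ʈ/ and /p/ are both stops), so this form is consistent with the same rule.
/b/ is a voiced bilabial stop. The following trigger /z/ is a fricative, so /b/ must become a fricative as well.
Changing only its manner to fricative gives [β] — the voiced bilabial fricative.

[ɳɛʒiβzi]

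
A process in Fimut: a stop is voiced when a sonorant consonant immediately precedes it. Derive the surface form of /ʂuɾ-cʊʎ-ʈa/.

/c/ is a voiceless palatal stop. The preceding trigger /ɾ/ is voiced, so /c/ must become voiced as well.
The voiced palatal stop is [ɟ], so /c/ → [ɟ].
The same rule applies at the second boundary: /ʈ/ → [ɖ] next to /ʎ/.

[ʂuɾɟʊʎɖa]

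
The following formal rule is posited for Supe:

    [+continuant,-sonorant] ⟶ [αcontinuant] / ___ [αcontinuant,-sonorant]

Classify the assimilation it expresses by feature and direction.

regressive manner assimilation

The rule copies [continuant] (continuancy) from the environment onto the target fricatives; since [±continuant] encodes the stop/fricative manner contrast, the assimilating dimension is manner.
The conditioning segment sits to the right of the focus bar, meaning the trigger follows the segment that changes — regressive assimilation.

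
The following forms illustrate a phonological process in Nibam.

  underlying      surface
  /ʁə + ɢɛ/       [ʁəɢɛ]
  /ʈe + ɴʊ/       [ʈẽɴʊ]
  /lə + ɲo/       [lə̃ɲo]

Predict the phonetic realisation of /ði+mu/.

The data show regressive nasality assimilation (vowel nasalisation): /e/ → [ẽ] before /ɴ/; /ə/ → [ə̃] before /ɲ/ — a vowel is nasalised by an immediately following nasal consonant.
No change occurs in [ʁəɢɛ] because the vowel at the boundary is adjacent to an oral consonant, not a nasal (/ə/ next to /ɢ/).
/i/ sits next to the nasal /m/ and is therefore nasalised to [ĩ].

[ðĩmu]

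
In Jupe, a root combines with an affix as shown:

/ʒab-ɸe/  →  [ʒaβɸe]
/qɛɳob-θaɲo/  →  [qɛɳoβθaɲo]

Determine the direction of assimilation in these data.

regressive

The segment that alternates is /b/, which surfaces as [β] when adjacent to /ɸ/.
The change stop → fricative matches the manner of the following /ɸ/, identifying this as manner assimilation.
The other alternating form patterns the same way: /b/ → [β] before /θ/ (stop → fricative, matching a fricative) — only manner changes, and always toward the following segment.
The trigger is the following segment, so the direction is regressive (anticipatory).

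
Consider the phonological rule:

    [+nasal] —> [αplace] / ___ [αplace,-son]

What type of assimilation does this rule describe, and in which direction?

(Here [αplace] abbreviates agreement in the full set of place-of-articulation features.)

regressive place assimilation

The rule copies the place features (abbreviated [place]) from the environment onto the target, so the assimilating feature is place.
The conditioning segment sits to the right of the focus bar, meaning the trigger follows the segment that changes — regressive assimilation.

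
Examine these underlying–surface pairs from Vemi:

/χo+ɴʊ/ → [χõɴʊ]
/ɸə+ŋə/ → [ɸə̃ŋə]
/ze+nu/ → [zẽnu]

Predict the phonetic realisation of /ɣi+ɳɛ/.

The data show regressive nasality assimilation (vowel nasalisation): /o/ → [õ] before /ɴ/; /ə/ → [ə̃] before /ŋ/; /e/ → [ẽ] before /n/ — a vowel is nasalised by an immediately following nasal consonant.
/i/ sits next to the nasal /ɳ/ and is therefore nasalised to [ĩ].

[ɣĩɳɛ]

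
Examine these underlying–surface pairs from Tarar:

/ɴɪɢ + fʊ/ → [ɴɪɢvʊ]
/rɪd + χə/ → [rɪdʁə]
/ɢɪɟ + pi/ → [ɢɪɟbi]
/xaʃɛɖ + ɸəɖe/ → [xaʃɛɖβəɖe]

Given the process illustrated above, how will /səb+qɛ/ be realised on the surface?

[səbɢɛ]

The data show progressive voicing assimilation: /f/ → [v] after /ɢ/; /χ/ → [ʁ] after /d/; /p/ → [b] after /ɟ/; /ɸ/ → [β] after /ɖ/. In each pair only voicing changes, matching the preceding consonant, while place and manner stay constant.
The rule targets /q/ (voiceless uvular stop), which sits after the trigger /b/ (voiced).
A voiced uvular stop is [ɢ], so the surface segment is [ɢ].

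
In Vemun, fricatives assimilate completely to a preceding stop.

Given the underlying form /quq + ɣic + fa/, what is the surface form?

[quqqicca]

/ɣ/ is the segment targeted by the rule; it sits immediately after /q/, so it assimilates completely and surfaces as [q].
At the second juncture, /f/ likewise becomes [c] adjacent to /c/.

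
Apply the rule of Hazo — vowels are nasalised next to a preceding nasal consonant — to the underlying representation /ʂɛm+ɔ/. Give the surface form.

[ʂɛmɔ̃]

/ɔ/ sits next to the nasal /m/ and is therefore nasalised to [ɔ̃].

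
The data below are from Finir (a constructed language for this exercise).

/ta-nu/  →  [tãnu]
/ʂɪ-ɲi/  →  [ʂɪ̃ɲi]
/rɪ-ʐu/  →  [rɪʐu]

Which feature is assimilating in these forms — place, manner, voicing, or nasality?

nasality

The vowel /a/ surfaces as nasalised [ã] next to the following nasal /n/ — it has acquired the [+nasal] feature of its neighbour.
The other form shows the same pattern: /ɪ/ → [ɪ̃] before /ɲ/ — each time a vowel is nasalised next to a following nasal.
No change occurs in [rɪʐu] because the vowel at the boundary is adjacent to an oral consonant, not a nasal (/ɪ/ next to /ʐ/).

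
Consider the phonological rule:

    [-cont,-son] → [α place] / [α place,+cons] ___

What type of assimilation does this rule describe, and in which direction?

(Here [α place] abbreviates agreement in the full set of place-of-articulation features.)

The rule copies the place features (abbreviated [place]) from the environment onto the target, so the assimilating feature is place.
The conditioning segment sits to the left of the focus bar, meaning the trigger precedes the segment that changes — progressive assimilation.

progressive place assimilation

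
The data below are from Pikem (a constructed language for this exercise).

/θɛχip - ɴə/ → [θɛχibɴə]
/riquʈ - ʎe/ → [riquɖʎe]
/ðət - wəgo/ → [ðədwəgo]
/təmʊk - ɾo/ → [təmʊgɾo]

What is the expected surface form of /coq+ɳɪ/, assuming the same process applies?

[coɢɳɪ]

The data show regressive voicing assimilation: /p/ → [b] before /ɴ/; /ʈ/ → [ɖ] before /ʎ/; /t/ → [d] before /w/; /k/ → [g] before /ɾ/. In each pair only voicing changes, matching the following consonant, while place and manner stay constant.
/q/ is a voiceless uvular stop. The following trigger /ɳ/ is voiced, so /q/ must become voiced as well.
The voiced uvular stop is [ɢ], so /q/ → [ɢ].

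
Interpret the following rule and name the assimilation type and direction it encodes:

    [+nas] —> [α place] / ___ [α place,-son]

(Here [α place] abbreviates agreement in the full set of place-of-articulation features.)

regressive place assimilation

The shared variable α links the value of the place features (abbreviated [place]) on the target to the same value on the neighbouring segment, so place is the feature that assimilates.
Since the environment is written after the underscore, the trigger follows the target; the direction is regressive.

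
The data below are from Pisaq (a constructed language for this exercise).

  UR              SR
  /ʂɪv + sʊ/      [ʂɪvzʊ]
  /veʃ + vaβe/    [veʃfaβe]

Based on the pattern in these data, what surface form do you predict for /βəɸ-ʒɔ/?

The data show progressive voicing assimilation: /s/ → [z] after /v/; /v/ → [f] after /ʃ/. In each pair only voicing changes, matching the preceding consonant, while place and manner stay constant.
The rule targets /ʒ/ (voiced postalveolar fricative), which sits after the trigger /ɸ/ (voiceless).
The voiceless postalveolar fricative is [ʃ], so /ʒ/ → [ʃ].

[βəɸʃɔ]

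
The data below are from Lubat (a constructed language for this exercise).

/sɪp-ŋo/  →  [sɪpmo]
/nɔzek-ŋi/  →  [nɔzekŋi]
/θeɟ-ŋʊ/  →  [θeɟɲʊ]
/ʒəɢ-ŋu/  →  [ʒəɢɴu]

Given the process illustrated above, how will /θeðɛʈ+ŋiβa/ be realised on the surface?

[θeðɛʈɳiβa]

The data show progressive place assimilation: /ŋ/ → [m] after /p/; /ŋ/ → [ɲ] after /ɟ/; /ŋ/ → [ɴ] after /ɢ/. In each pair only place changes, matching the preceding consonant, while manner and voice stay constant.
No alternation appears in [nɔzekŋi]: there the adjacent consonants already agree in place (/ŋ/ and /k/ are both velar), so this form is consistent with the same rule.
/ŋ/ is a voiced velar nasal. The preceding trigger /ʈ/ is retroflex, so /ŋ/ must become retroflex as well.
A voiced retroflex nasal is [ɳ], so the surface segment is [ɳ].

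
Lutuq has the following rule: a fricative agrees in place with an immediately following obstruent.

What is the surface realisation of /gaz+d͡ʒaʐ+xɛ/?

/z/ is a voiced alveolar fricative. The following trigger /d͡ʒ/ is postalveolar, so /z/ must become postalveolar as well.
A voiced postalveolar fricative is [ʒ], so the surface segment is [ʒ].
The same rule applies at the second boundary: /ʐ/ → [ɣ] next to /x/.

[gaʒd͡ʒaɣxɛ]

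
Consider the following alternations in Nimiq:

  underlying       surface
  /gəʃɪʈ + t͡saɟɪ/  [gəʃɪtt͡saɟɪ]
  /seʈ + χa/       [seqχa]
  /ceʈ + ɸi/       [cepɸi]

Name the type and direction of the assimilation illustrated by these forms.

The segment that alternates is /ʈ/, which surfaces as [t] when adjacent to /t͡s/.
/ʈ/ is retroflex while /t͡s/ is alveolar; the output [t] is alveolar, matching the trigger — so the feature that spreads is place.
Manner and voice are unchanged, so the assimilation is partial, not total.
The other alternating forms pattern the same way: /ʈ/ → [q] before /χ/ (retroflex → uvular, matching uvular); /ʈ/ → [p] before /ɸ/ (retroflex → bilabial, matching bilabial) — only place changes, and always toward the following segment.
Since the segment that changes precedes the conditioning segment, the assimilation is regressive.

regressive place assimilation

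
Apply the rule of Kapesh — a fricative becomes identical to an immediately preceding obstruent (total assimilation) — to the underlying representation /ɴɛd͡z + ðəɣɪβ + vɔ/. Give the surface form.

[ɴɛd͡zd͡zəɣɪββɔ]

/ð/ is the segment targeted by the rule; it sits immediately after /d͡z/, so it assimilates completely and surfaces as [d͡z].
The same rule applies at the second boundary: /v/ → [β] next to /β/.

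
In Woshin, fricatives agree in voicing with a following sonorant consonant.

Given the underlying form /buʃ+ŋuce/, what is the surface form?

The rule targets /ʃ/ (voiceless postalveolar fricative), which sits before the trigger /ŋ/ (voiced).
A voiced postalveolar fricative is [ʒ], so the surface segment is [ʒ].

[buʒŋuce]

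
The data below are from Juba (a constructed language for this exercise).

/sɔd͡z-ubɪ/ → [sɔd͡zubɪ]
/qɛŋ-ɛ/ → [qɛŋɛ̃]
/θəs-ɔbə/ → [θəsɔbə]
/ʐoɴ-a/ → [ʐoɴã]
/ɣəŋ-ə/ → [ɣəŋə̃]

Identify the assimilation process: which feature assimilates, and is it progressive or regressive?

The vowel /ɛ/ surfaces as nasalised [ɛ̃] next to the preceding nasal /ŋ/ — it has acquired the [+nasal] feature of its neighbour.
The other forms show the same pattern: /a/ → [ã] after /ɴ/; /ə/ → [ə̃] after /ŋ/ — each time a vowel is nasalised next to a preceding nasal.
No change occurs in [sɔd͡zubɪ], [θəsɔbə] because the vowel at the boundary is adjacent to an oral consonant, not a nasal (/u/ next to /d͡z/; /ɔ/ next to /s/).
Because the conditioning nasal is to the left of the vowel that changes, the process is progressive (perseverative).

progressive nasality assimilation (vowel nasalisation)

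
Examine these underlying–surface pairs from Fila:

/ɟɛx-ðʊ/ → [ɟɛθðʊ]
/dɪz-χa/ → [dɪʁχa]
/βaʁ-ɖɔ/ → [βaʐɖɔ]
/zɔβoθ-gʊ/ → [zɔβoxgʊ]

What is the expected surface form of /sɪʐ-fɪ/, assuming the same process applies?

The data show regressive place assimilation: /x/ → [θ] before /ð/; /z/ → [ʁ] before /χ/; /ʁ/ → [ʐ] before /ɖ/; /θ/ → [x] before /g/. In each pair only place changes, matching the following consonant, while manner and voice stay constant.
The rule targets /ʐ/ (voiced retroflex fricative), which sits before the trigger /f/ (labiodental).
A voiced labiodental fricative is [v], so the surface segment is [v].

[sɪvfɪ]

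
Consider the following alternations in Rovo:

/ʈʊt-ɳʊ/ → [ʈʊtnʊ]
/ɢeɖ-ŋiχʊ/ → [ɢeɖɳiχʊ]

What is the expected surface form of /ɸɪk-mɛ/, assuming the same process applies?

[ɸɪkŋɛ]

The data show progressive place assimilation: /ɳ/ → [n] after /t/; /ŋ/ → [ɳ] after /ɖ/. In each pair only place changes, matching the preceding consonant, while manner and voice stay constant.
/m/ is a voiced bilabial nasal. The preceding trigger /k/ is velar, so /m/ must become velar as well.
Changing only its place to velar gives [ŋ] — the voiced velar nasal.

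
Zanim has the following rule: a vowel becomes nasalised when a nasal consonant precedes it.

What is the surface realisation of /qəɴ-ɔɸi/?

[qəɴɔ̃ɸi]

/ɔ/ sits next to the nasal /ɴ/ and is therefore nasalised to [ɔ̃].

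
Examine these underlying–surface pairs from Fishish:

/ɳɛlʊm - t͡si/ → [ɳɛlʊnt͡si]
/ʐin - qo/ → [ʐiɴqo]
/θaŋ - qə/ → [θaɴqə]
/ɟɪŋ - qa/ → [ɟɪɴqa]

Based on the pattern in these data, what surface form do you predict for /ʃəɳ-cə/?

[ʃəɲcə]

The data show regressive place assimilation: /m/ → [n] before /t͡s/; /n/ → [ɴ] before /q/; /ŋ/ → [ɴ] before /q/. In each pair only place changes, matching the following consonant, while manner and voice stay constant.
/ɳ/ is a voiced retroflex nasal. The following trigger /c/ is palatal, so /ɳ/ must become palatal as well.
A voiced palatal nasal is [ɲ], so the surface segment is [ɲ].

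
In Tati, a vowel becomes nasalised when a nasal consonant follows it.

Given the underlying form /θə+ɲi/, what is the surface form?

/ə/ sits next to the nasal /ɲ/ and is therefore nasalised to [ə̃].

[θə̃ɲi]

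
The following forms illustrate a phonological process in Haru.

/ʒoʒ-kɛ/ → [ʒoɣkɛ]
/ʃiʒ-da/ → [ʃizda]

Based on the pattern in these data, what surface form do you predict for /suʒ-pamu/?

[suβpamu]

The data show regressive place assimilation: /ʒ/ → [ɣ] before /k/; /ʒ/ → [z] before /d/. In each pair only place changes, matching the following consonant, while manner and voice stay constant.
The rule targets /ʒ/ (voiced postalveolar fricative), which sits before the trigger /p/ (bilabial).
A voiced bilabial fricative is [β], so the surface segment is [β].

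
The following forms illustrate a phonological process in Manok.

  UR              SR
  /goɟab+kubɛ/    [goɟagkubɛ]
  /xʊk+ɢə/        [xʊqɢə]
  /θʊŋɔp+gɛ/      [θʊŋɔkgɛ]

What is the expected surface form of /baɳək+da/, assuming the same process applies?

The data show regressive place assimilation: /b/ → [g] before /k/; /k/ → [q] before /ɢ/; /p/ → [k] before /g/. In each pair only place changes, matching the following consonant, while manner and voice stay constant.
The rule targets /k/ (voiceless velar stop), which sits before the trigger /d/ (alveolar).
A voiceless alveolar stop is [t], so the surface segment is [t].

[baɳətda]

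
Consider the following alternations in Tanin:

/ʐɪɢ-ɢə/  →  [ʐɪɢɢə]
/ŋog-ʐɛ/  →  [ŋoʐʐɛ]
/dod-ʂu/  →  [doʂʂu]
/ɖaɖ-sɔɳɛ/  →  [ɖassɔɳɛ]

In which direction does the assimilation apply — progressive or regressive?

The segment that alternates is /g/, which surfaces as [ʐ] when adjacent to /ʐ/.
The output [ʐ] is identical to the trigger /ʐ/ — every feature (place, manner, voicing) has been copied — so this is total assimilation.
The remaining alternations confirm this: /d/ → [ʂ] before /ʂ/; /ɖ/ → [s] before /s/ — in each case the output is a copy of the following consonant.
In [ʐɪɢɢə] the two consonants at the boundary are already identical (/ɢ/ + /ɢ/), so the rule applies vacuously and nothing changes.
The trigger is the following segment, so the direction is regressive (anticipatory).

regressive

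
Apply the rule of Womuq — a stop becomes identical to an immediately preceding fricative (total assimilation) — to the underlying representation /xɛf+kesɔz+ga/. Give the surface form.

[xɛffesɔzza]

/k/ is the segment targeted by the rule; it sits immediately after /f/, so it assimilates completely and surfaces as [f].
At the second juncture, /g/ likewise becomes [z] adjacent to /z/.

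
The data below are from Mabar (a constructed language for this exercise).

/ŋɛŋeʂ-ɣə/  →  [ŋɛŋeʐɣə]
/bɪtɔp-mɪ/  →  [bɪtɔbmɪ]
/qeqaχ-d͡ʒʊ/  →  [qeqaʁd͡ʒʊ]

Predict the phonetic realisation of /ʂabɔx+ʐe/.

[ʂabɔɣʐe]

The data show regressive voicing assimilation: /ʂ/ → [ʐ] before /ɣ/; /p/ → [b] before /m/; /χ/ → [ʁ] before /d͡ʒ/. In each pair only voicing changes, matching the following consonant, while place and manner stay constant.
/x/ is a voiceless velar fricative. The following trigger /ʐ/ is voiced, so /x/ must become voiced as well.
Changing only its voicing to voiced gives [ɣ] — the voiced velar fricative.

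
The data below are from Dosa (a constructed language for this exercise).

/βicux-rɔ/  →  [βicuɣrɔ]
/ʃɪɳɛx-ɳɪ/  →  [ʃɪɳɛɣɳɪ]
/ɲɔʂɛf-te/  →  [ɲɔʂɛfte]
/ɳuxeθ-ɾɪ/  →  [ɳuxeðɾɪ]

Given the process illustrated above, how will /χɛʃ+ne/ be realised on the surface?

[χɛʒne]

The data show regressive voicing assimilation: /x/ → [ɣ] before /r/; /x/ → [ɣ] before /ɳ/; /θ/ → [ð] before /ɾ/. In each pair only voicing changes, matching the following consonant, while place and manner stay constant.
No alternation appears in [ɲɔʂɛfte]: there the adjacent consonants already agree in voicing (/f/ and /t/ are both voiceless), so this form is consistent with the same rule.
The rule targets /ʃ/ (voiceless postalveolar fricative), which sits before the trigger /n/ (voiced).
A voiced postalveolar fricative is [ʒ], so the surface segment is [ʒ].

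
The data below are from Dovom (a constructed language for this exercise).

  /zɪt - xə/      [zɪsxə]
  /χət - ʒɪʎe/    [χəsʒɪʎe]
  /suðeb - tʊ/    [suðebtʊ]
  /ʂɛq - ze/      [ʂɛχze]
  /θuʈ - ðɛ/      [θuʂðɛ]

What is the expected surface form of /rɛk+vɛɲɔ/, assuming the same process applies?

[rɛxvɛɲɔ]

The data show regressive manner assimilation: /t/ → [s] before /x/; /t/ → [s] before /ʒ/; /q/ → [χ] before /z/; /ʈ/ → [ʂ] before /ð/. In each pair only manner changes, matching the following consonant, while place and voice stay constant.
Nothing changes in [suðebtʊ]: there the adjacent consonants already agree in manner (/b/ and /t/ are both stops), so this form is consistent with the same rule.
/k/ is a voiceless velar stop. The following trigger /v/ is a fricative, so /k/ must become a fricative as well.
Changing only its manner to fricative gives [x] — the voiceless velar fricative.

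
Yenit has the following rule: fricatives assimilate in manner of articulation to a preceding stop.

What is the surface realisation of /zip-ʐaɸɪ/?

/ʐ/ is a voiced retroflex fricative. The preceding trigger /p/ is a stop, so /ʐ/ must become a stop as well.
Changing only its manner to stop gives [ɖ] — the voiced retroflex stop.

[zipɖaɸɪ]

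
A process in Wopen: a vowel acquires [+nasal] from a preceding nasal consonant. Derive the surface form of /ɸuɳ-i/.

[ɸuɳĩ]

/i/ sits next to the nasal /ɳ/ and is therefore nasalised to [ĩ].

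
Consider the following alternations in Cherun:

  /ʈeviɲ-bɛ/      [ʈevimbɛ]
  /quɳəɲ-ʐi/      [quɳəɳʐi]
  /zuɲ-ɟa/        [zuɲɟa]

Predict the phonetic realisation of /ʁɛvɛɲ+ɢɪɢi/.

The data show regressive place assimilation: /ɲ/ → [m] before /b/; /ɲ/ → [ɳ] before /ʐ/. In each pair only place changes, matching the following consonant, while manner and voice stay constant.
No alternation appears in [zuɲɟa]: there the adjacent consonants already agree in place (/ɲ/ and /ɟ/ are both palatal), so this form is consistent with the same rule.
The rule targets /ɲ/ (voiced palatal nasal), which sits before the trigger /ɢ/ (uvular).
A voiced uvular nasal is [ɴ], so the surface segment is [ɴ].

[ʁɛvɛɴɢɪɢi]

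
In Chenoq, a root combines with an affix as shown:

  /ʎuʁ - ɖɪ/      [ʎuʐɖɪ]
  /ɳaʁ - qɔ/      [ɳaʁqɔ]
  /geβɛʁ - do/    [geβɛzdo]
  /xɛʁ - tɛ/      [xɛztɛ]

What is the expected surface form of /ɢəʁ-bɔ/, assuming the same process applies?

The data show regressive place assimilation: /ʁ/ → [ʐ] before /ɖ/; /ʁ/ → [z] before /d/; /ʁ/ → [z] before /t/. In each pair only place changes, matching the following consonant, while manner and voice stay constant.
Nothing changes in [ɳaʁqɔ]: there the adjacent consonants already agree in place (/ʁ/ and /q/ are both uvular), so this form is consistent with the same rule.
The rule targets /ʁ/ (voiced uvular fricative), which sits before the trigger /b/ (bilabial).
Changing only its place to bilabial gives [β] — the voiced bilabial fricative.

[ɢəβbɔ]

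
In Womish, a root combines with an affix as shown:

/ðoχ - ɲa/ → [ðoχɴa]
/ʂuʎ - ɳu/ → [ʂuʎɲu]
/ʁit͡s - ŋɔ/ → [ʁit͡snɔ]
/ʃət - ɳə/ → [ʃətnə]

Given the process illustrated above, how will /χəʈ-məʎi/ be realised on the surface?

The data show progressive place assimilation: /ɲ/ → [ɴ] after /χ/; /ɳ/ → [ɲ] after /ʎ/; /ŋ/ → [n] after /t͡s/; /ɳ/ → [n] after /t/. In each pair only place changes, matching the preceding consonant, while manner and voice stay constant.
/m/ is a voiced bilabial nasal. The preceding trigger /ʈ/ is retroflex, so /m/ must become retroflex as well.
Changing only its place to retroflex gives [ɳ] — the voiced retroflex nasal.

[χəʈɳəʎi]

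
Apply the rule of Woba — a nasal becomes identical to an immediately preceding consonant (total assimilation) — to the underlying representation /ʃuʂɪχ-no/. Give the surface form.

[ʃuʂɪχχo]

/n/ is the segment targeted by the rule; it sits immediately after /χ/, so it assimilates completely and surfaces as [χ].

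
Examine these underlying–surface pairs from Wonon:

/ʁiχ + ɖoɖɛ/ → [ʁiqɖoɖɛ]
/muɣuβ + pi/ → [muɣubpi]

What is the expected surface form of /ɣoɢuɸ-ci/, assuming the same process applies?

The data show regressive manner assimilation: /χ/ → [q] before /ɖ/; /β/ → [b] before /p/. In each pair only manner changes, matching the following consonant, while place and voice stay constant.
The rule targets /ɸ/ (voiceless bilabial fricative), which sits before the trigger /c/ (stop).
The voiceless bilabial stop is [p], so /ɸ/ → [p].

[ɣoɢupci]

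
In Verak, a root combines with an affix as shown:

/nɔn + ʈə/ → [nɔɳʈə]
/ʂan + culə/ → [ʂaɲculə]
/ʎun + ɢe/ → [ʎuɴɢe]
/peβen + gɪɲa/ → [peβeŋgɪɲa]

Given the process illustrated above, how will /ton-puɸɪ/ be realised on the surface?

[tompuɸɪ]

The data show regressive place assimilation: /n/ → [ɳ] before /ʈ/; /n/ → [ɲ] before /c/; /n/ → [ɴ] before /ɢ/; /n/ → [ŋ] before /g/. In each pair only place changes, matching the following consonant, while manner and voice stay constant.
/n/ is a voiced alveolar nasal. The following trigger /p/ is bilabial, so /n/ must become bilabial as well.
The voiced bilabial nasal is [m], so /n/ → [m].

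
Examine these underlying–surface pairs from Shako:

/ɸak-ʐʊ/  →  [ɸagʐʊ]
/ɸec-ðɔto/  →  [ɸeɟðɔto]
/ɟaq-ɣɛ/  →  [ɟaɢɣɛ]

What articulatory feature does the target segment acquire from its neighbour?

voicing

The segment that alternates is /k/, which surfaces as [g] when adjacent to /ʐ/.
The change voiceless → voiced matches the voicing of the following /ʐ/, identifying this as voicing assimilation.
The same holds elsewhere in the data: /c/ → [ɟ] before /ð/ (voiceless → voiced, matching voiced); /q/ → [ɢ] before /ɣ/ (voiceless → voiced, matching voiced) — only voicing changes, and always toward the following segment.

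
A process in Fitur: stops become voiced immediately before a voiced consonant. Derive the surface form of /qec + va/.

[qeɟva]

The rule targets /c/ (voiceless palatal stop), which sits before the trigger /v/ (voiced).
A voiced palatal stop is [ɟ], so the surface segment is [ɟ].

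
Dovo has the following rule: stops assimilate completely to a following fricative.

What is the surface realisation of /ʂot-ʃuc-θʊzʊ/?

[ʂoʃʃuθθʊzʊ]

/t/ is the segment targeted by the rule; it sits immediately before /ʃ/, so it assimilates completely and surfaces as [ʃ].
The same rule applies at the second boundary: /c/ → [θ] next to /θ/.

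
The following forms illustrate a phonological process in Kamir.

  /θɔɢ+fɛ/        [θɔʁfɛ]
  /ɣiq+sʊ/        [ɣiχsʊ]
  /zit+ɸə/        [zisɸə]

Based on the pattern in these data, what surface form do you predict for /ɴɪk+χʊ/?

[ɴɪxχʊ]

The data show regressive manner assimilation: /ɢ/ → [ʁ] before /f/; /q/ → [χ] before /s/; /t/ → [s] before /ɸ/. In each pair only manner changes, matching the following consonant, while place and voice stay constant.
The rule targets /k/ (voiceless velar stop), which sits before the trigger /χ/ (fricative).
A voiceless velar fricative is [x], so the surface segment is [x].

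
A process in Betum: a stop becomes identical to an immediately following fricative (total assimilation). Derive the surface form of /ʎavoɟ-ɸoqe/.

/ɟ/ is the segment targeted by the rule; it sits immediately before /ɸ/, so it assimilates completely and surfaces as [ɸ].

[ʎavoɸɸoqe]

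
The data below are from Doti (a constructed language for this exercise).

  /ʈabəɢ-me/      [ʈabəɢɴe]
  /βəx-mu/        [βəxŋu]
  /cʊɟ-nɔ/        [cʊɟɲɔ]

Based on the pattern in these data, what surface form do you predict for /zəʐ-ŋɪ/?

The data show progressive place assimilation: /m/ → [ɴ] after /ɢ/; /m/ → [ŋ] after /x/; /n/ → [ɲ] after /ɟ/. In each pair only place changes, matching the preceding consonant, while manner and voice stay constant.
The rule targets /ŋ/ (voiced velar nasal), which sits after the trigger /ʐ/ (retroflex).
A voiced retroflex nasal is [ɳ], so the surface segment is [ɳ].

[zəʐɳɪ]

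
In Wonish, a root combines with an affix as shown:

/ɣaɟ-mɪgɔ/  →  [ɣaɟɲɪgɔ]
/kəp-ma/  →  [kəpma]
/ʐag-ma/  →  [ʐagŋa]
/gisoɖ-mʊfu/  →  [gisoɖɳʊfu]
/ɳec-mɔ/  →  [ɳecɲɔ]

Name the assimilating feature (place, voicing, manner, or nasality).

place

Comparing underlying and surface forms, /m/ → [ɲ] is the alternation; the neighbouring /ɟ/ is constant.
The change bilabial → palatal matches the place of the preceding /ɟ/, identifying this as place assimilation.
The same holds elsewhere in the data: /m/ → [ŋ] after /g/ (bilabial → velar, matching velar); /m/ → [ɳ] after /ɖ/ (bilabial → retroflex, matching retroflex); /m/ → [ɲ] after /c/ (bilabial → palatal, matching palatal) — only place changes, and always toward the preceding segment.
Nothing changes in [kəpma]: there the adjacent consonants already agree in place (/m/ and /p/ are both bilabial), so this form is consistent with the same rule.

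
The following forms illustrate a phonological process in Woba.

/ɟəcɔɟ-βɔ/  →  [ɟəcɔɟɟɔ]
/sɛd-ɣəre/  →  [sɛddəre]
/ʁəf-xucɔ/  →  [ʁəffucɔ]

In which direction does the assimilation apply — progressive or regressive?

Comparing underlying and surface forms, /β/ → [ɟ] is the alternation; the neighbouring /ɟ/ is constant.
The output [ɟ] is identical to the trigger /ɟ/ — every feature (place, manner, voicing) has been copied — so this is total assimilation.
The remaining alternations confirm this: /ɣ/ → [d] after /d/; /x/ → [f] after /f/ — in each case the output is a copy of the preceding consonant.
The trigger is the preceding segment, so the direction is progressive (perseverative).

progressive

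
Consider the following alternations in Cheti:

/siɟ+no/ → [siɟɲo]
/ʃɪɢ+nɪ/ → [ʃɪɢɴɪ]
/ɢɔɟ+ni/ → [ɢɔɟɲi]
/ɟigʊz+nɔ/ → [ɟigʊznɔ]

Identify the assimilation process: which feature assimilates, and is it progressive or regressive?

progressive place assimilation

Underlying /n/ is realised as [ɲ] next to /ɟ/; /ɟ/ itself does not change.
/n/ is alveolar while /ɟ/ is palatal; the output [ɲ] is palatal, matching the trigger — so the feature that spreads is place.
Manner and voice are unchanged, so the assimilation is partial, not total.
The same holds elsewhere in the data: /n/ → [ɴ] after /ɢ/ (alveolar → uvular, matching uvular) — only place changes, and always toward the preceding segment.
No alternation appears in [ɟigʊznɔ]: there the adjacent consonants already agree in place (/n/ and /z/ are both alveolar), so this form is consistent with the same rule.
Since the segment that changes follows the conditioning segment, the assimilation is progressive.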